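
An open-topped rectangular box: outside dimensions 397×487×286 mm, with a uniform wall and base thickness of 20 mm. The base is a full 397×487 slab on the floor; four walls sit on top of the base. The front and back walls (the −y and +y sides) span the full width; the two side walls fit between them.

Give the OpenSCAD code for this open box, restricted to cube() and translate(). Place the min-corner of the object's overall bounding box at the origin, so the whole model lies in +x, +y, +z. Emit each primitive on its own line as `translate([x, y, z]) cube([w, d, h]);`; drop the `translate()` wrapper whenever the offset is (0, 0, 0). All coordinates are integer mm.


cube([397, 487, 20]);
translate([0, 0, 20]) cube([397, 20, 266]);
translate([0, 467, 20]) cube([397, 20, 266]);
translate([0, 20, 20]) cube([20, 447, 266]);
translate([377, 20, 20]) cube([20, 447, 266]);


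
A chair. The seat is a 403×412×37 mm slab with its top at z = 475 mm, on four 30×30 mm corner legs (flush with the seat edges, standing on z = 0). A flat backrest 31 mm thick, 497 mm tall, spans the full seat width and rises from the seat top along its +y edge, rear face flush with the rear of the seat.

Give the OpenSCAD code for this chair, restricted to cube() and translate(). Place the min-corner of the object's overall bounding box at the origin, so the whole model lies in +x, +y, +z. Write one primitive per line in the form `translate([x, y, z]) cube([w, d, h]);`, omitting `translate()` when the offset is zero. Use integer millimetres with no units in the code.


translate([0, 0, 438]) cube([403, 412, 37]);
cube([30, 30, 438]);
translate([373, 0, 0]) cube([30, 30, 438]);
translate([0, 382, 0]) cube([30, 30, 438]);
translate([373, 382, 0]) cube([30, 30, 438]);
translate([0, 381, 475]) cube([403, 31, 497]);


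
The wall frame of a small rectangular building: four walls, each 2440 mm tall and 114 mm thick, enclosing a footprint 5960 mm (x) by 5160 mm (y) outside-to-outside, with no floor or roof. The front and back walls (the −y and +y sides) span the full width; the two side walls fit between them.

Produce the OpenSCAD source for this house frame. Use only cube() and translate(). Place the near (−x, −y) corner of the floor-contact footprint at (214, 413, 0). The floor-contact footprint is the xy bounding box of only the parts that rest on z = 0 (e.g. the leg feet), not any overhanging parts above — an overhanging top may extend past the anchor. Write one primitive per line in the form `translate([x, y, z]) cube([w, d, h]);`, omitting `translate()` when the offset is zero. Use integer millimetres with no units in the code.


translate([214, 413, 0]) cube([5960, 114, 2440]);
translate([214, 5459, 0]) cube([5960, 114, 2440]);
translate([214, 527, 0]) cube([114, 4932, 2440]);
translate([6060, 527, 0]) cube([114, 4932, 2440]);


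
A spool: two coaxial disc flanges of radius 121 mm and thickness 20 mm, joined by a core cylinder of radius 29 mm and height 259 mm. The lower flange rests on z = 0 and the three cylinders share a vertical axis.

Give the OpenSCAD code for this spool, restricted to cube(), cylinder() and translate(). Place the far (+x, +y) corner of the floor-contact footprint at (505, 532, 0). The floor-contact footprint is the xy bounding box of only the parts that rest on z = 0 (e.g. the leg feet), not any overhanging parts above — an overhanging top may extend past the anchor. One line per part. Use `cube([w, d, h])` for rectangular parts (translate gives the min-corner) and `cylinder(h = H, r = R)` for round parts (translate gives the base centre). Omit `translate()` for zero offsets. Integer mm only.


translate([384, 411, 0]) cylinder(h = 20, r = 121);
translate([384, 411, 20]) cylinder(h = 259, r = 29);
translate([384, 411, 279]) cylinder(h = 20, r = 121);


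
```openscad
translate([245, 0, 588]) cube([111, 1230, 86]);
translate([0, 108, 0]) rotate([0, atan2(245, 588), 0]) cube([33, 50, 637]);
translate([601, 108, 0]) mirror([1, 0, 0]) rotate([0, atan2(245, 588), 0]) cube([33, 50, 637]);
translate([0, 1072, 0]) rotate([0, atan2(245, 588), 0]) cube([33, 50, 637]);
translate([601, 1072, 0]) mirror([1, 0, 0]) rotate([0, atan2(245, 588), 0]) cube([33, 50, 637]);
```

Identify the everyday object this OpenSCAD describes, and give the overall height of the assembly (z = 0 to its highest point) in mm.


A sawhorse. The overall height is 674 mm.

A beam across two mirrored pairs of raked legs — a sawhorse. The beam's underside is at z = 588 (matching the legs' vertical rise in atan2(245, 588)) and the beam is 86 mm tall, so its top is at 588 + 86 = 674 mm. The raked legs top out at the beam's underside, so that is the highest point.


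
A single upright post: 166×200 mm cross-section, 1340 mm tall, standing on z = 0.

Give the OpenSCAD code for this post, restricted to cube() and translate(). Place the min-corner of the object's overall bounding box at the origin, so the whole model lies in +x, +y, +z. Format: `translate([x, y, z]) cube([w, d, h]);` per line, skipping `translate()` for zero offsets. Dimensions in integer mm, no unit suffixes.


cube([166, 200, 1340]);


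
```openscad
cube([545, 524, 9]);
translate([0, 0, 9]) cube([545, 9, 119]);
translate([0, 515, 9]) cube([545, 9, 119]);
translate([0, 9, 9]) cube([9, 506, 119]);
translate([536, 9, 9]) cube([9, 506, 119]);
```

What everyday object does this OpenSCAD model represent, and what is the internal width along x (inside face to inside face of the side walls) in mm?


An open box. The internal width is 527 mm.

A 545×524 base slab with four walls standing on it — an open box. The base is 545 mm wide and the walls are 9 mm thick, so the internal width is 545 − 2 × 9 = 527 mm.


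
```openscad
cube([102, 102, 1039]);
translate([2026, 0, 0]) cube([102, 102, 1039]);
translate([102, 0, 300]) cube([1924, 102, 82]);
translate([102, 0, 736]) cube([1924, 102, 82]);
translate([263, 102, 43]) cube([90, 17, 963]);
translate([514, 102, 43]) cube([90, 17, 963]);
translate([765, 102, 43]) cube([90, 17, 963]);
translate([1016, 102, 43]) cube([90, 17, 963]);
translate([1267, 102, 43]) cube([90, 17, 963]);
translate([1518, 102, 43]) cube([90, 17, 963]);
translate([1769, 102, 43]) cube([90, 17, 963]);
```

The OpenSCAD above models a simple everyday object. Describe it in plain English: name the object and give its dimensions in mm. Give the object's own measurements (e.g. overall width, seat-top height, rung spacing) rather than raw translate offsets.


A fence section. Two 102×102 mm posts, 1039 mm tall, stand on the floor with a clear span of 1924 mm between their inner faces. Two horizontal rails of 102×82 mm section span the gap between the posts with their undersides at z = 300 mm and z = 736 mm, flush with the posts' −y face. 7 pickets, each 90 mm wide, 17 mm thick and 963 mm tall, are fixed to the +y face of the rails with their bottoms at z = 43 mm, spaced across the span with a 161 mm gap after the −x post and between neighbouring pickets, with 167 mm left before the +x post.


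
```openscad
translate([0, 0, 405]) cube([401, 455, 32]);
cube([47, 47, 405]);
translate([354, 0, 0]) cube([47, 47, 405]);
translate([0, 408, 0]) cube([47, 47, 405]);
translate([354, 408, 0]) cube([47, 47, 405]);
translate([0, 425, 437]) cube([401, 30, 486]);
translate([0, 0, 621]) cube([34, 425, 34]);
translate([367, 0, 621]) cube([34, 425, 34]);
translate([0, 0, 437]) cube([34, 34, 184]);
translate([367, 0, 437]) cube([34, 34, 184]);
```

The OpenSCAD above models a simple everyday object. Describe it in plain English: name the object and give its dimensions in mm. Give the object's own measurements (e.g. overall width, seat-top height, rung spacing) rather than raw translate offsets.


A chair. The seat is a 401×455×32 mm slab with its top at z = 437 mm, on four 47×47 mm corner legs (flush with the seat edges, standing on z = 0). A flat backrest 30 mm thick, 486 mm tall, spans the full seat width and rises from the seat top along its +y edge, rear face flush with the rear of the seat. Two armrests of 34×34 mm section run along each side from the seat's front edge to the front of the backrest, top faces 218 mm above the seat top and outer faces flush with the seat's x-edges; a 34×34 mm post under the front of each armrest stands on the seat at the front corner.


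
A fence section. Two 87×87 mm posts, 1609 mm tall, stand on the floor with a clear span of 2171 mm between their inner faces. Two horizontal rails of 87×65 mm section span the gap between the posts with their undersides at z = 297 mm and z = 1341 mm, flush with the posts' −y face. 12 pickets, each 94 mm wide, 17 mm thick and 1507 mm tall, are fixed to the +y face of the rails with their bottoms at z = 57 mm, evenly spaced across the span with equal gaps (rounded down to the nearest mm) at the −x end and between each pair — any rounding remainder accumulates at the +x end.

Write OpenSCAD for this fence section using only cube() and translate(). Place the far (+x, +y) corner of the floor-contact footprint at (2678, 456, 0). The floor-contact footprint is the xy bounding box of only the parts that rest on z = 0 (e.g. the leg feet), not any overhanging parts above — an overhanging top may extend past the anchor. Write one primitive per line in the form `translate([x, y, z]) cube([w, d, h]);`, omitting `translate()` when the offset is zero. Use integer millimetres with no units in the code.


translate([333, 369, 0]) cube([87, 87, 1609]);
translate([2591, 369, 0]) cube([87, 87, 1609]);
translate([420, 369, 297]) cube([2171, 87, 65]);
translate([420, 369, 1341]) cube([2171, 87, 65]);
translate([500, 456, 57]) cube([94, 17, 1507]);
translate([674, 456, 57]) cube([94, 17, 1507]);
translate([848, 456, 57]) cube([94, 17, 1507]);
translate([1022, 456, 57]) cube([94, 17, 1507]);
translate([1196, 456, 57]) cube([94, 17, 1507]);
translate([1370, 456, 57]) cube([94, 17, 1507]);
translate([1544, 456, 57]) cube([94, 17, 1507]);
translate([1718, 456, 57]) cube([94, 17, 1507]);
translate([1892, 456, 57]) cube([94, 17, 1507]);
translate([2066, 456, 57]) cube([94, 17, 1507]);
translate([2240, 456, 57]) cube([94, 17, 1507]);
translate([2414, 456, 57]) cube([94, 17, 1507]);


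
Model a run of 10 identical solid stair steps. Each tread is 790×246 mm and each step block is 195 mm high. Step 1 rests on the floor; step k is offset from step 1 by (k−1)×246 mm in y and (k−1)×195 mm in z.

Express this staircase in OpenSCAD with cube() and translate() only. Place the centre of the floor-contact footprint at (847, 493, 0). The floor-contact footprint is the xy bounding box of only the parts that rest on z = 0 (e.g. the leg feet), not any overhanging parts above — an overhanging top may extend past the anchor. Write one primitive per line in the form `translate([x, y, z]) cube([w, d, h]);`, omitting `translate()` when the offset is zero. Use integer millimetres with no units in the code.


translate([452, 370, 0]) cube([790, 246, 195]);
translate([452, 616, 195]) cube([790, 246, 195]);
translate([452, 862, 390]) cube([790, 246, 195]);
translate([452, 1108, 585]) cube([790, 246, 195]);
translate([452, 1354, 780]) cube([790, 246, 195]);
translate([452, 1600, 975]) cube([790, 246, 195]);
translate([452, 1846, 1170]) cube([790, 246, 195]);
translate([452, 2092, 1365]) cube([790, 246, 195]);
translate([452, 2338, 1560]) cube([790, 246, 195]);
translate([452, 2584, 1755]) cube([790, 246, 195]);


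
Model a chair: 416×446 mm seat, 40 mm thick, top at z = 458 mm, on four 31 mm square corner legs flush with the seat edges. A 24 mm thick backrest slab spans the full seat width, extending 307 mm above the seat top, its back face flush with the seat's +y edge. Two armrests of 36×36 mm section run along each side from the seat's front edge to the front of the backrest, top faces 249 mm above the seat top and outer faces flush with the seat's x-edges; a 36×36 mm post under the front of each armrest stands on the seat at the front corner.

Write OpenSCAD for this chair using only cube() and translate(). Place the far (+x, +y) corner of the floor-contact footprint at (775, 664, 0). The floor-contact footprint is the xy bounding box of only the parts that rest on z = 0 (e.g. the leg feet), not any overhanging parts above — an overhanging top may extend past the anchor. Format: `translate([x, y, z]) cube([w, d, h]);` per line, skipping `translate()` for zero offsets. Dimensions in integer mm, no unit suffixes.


// leg_h = 458 - 40 = 418
// arm post h = 249 - 36 = 213
translate([359, 218, 418]) cube([416, 446, 40]);
translate([359, 218, 0]) cube([31, 31, 418]);
translate([744, 218, 0]) cube([31, 31, 418]);
translate([359, 633, 0]) cube([31, 31, 418]);
translate([744, 633, 0]) cube([31, 31, 418]);
translate([359, 640, 458]) cube([416, 24, 307]);
translate([359, 218, 671]) cube([36, 422, 36]);
translate([739, 218, 671]) cube([36, 422, 36]);
translate([359, 218, 458]) cube([36, 36, 213]);
translate([739, 218, 458]) cube([36, 36, 213]);


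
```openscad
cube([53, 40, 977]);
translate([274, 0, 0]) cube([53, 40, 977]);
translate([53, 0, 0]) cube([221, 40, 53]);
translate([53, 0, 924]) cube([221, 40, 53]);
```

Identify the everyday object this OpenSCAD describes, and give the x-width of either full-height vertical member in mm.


A picture frame. The border width is 53 mm.

Four thin pieces enclosing a rectangular opening — a picture frame. The two full-height stiles are 977 mm tall; the top rail sits at z = 924 and is 53 mm tall, so the border above the opening is 977 − 924 = 53 mm, matching the stile x-width.


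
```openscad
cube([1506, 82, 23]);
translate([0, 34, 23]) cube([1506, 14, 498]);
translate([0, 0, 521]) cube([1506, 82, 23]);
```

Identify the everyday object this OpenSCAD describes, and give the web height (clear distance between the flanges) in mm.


An I-beam. The web height is 498 mm.

Two wide flanges with a thin centred web — an I-beam. Overall 544 mm minus two 23 mm flanges gives a web of 544 − 2·23 = 498 mm.


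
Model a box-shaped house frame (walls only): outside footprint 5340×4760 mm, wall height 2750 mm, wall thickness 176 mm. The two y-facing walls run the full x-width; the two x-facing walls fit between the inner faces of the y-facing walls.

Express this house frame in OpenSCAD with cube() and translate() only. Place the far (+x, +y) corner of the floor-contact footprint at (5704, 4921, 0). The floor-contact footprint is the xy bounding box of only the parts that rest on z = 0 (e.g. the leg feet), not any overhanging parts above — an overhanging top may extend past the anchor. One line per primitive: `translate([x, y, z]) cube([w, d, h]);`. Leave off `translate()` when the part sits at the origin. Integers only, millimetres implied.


translate([364, 161, 0]) cube([5340, 176, 2750]);
translate([364, 4745, 0]) cube([5340, 176, 2750]);
translate([364, 337, 0]) cube([176, 4408, 2750]);
translate([5528, 337, 0]) cube([176, 4408, 2750]);


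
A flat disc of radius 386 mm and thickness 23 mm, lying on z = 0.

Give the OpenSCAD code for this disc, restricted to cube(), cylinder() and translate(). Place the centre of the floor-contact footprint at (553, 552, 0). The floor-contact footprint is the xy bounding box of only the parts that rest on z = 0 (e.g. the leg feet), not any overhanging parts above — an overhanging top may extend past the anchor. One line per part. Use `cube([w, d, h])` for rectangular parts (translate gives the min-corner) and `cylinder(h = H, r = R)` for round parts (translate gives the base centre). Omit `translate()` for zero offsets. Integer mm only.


translate([553, 552, 0]) cylinder(h = 23, r = 386);


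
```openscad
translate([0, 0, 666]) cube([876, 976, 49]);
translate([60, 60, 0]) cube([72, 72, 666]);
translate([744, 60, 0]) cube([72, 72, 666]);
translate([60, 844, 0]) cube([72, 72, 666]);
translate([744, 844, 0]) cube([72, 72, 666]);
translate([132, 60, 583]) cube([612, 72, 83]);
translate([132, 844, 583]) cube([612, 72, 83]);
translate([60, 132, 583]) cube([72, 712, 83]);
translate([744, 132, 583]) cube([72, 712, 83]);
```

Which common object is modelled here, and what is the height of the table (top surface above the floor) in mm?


A table. The table height is 715 mm.

A 876×976×49 slab sits at z = 666 on four 72 mm square posts — a table. The top surface is at 666 + 49 = 715 mm.


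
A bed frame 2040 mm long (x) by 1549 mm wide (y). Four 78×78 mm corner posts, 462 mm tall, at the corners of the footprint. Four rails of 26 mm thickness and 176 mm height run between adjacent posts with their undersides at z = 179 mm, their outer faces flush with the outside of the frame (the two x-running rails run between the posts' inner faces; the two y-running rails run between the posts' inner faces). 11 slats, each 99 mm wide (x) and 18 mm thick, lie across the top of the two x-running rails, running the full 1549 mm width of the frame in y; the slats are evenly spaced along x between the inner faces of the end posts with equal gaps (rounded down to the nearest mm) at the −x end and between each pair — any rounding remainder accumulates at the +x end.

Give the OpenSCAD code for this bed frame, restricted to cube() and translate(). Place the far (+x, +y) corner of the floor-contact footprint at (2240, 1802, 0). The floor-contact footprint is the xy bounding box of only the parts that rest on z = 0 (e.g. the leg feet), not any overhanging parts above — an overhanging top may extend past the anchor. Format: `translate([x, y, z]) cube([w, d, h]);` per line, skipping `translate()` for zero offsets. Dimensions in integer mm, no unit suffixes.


translate([200, 253, 0]) cube([78, 78, 462]);
translate([200, 1724, 0]) cube([78, 78, 462]);
translate([2162, 253, 0]) cube([78, 78, 462]);
translate([2162, 1724, 0]) cube([78, 78, 462]);
translate([278, 253, 179]) cube([1884, 26, 176]);
translate([278, 1776, 179]) cube([1884, 26, 176]);
translate([200, 331, 179]) cube([26, 1393, 176]);
translate([2214, 331, 179]) cube([26, 1393, 176]);
translate([344, 253, 355]) cube([99, 1549, 18]);
translate([509, 253, 355]) cube([99, 1549, 18]);
translate([674, 253, 355]) cube([99, 1549, 18]);
translate([839, 253, 355]) cube([99, 1549, 18]);
translate([1004, 253, 355]) cube([99, 1549, 18]);
translate([1169, 253, 355]) cube([99, 1549, 18]);
translate([1334, 253, 355]) cube([99, 1549, 18]);
translate([1499, 253, 355]) cube([99, 1549, 18]);
translate([1664, 253, 355]) cube([99, 1549, 18]);
translate([1829, 253, 355]) cube([99, 1549, 18]);
translate([1994, 253, 355]) cube([99, 1549, 18]);


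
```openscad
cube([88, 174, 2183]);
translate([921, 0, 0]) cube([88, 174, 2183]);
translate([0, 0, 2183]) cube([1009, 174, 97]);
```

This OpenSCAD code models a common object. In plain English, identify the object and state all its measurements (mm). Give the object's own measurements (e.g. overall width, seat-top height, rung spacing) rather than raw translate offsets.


A door frame. The clear opening is 833 mm wide and 2183 mm high. Two 88 mm wide jambs, 174 mm deep, stand either side of the opening from the floor to the top of the opening. A 97 mm thick head sits across the top of both jambs, spanning the full outside width of the frame.


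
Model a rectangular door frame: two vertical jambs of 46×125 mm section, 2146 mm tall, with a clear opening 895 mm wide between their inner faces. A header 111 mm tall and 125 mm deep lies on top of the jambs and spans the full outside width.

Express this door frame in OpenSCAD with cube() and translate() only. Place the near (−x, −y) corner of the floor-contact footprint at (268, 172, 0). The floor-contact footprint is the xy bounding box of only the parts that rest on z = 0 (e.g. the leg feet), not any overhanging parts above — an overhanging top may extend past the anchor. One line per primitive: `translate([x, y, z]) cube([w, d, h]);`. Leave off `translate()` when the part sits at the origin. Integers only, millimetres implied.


translate([268, 172, 0]) cube([46, 125, 2146]);
translate([1209, 172, 0]) cube([46, 125, 2146]);
translate([268, 172, 2146]) cube([987, 125, 111]);


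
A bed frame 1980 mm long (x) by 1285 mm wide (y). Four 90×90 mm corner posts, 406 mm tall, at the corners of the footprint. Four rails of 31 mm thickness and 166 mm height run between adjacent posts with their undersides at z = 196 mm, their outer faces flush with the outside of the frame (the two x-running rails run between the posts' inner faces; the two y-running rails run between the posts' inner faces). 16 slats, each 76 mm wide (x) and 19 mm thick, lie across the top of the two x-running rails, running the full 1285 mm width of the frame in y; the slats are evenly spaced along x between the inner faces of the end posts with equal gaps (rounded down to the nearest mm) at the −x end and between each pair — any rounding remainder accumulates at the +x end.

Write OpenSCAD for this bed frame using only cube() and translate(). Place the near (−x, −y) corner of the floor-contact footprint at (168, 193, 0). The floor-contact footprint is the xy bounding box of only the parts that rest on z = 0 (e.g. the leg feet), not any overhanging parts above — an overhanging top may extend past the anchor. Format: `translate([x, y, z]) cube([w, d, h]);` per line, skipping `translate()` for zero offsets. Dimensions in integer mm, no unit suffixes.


// slat z = rail_z + rail_h = 196 + 166 = 362
// slat gap = ⌊(1800 − 16·76) / 17⌋ = 34
translate([168, 193, 0]) cube([90, 90, 406]);
translate([168, 1388, 0]) cube([90, 90, 406]);
translate([2058, 193, 0]) cube([90, 90, 406]);
translate([2058, 1388, 0]) cube([90, 90, 406]);
translate([258, 193, 196]) cube([1800, 31, 166]);
translate([258, 1447, 196]) cube([1800, 31, 166]);
translate([168, 283, 196]) cube([31, 1105, 166]);
translate([2117, 283, 196]) cube([31, 1105, 166]);
translate([292, 193, 362]) cube([76, 1285, 19]);
translate([402, 193, 362]) cube([76, 1285, 19]);
translate([512, 193, 362]) cube([76, 1285, 19]);
translate([622, 193, 362]) cube([76, 1285, 19]);
translate([732, 193, 362]) cube([76, 1285, 19]);
translate([842, 193, 362]) cube([76, 1285, 19]);
translate([952, 193, 362]) cube([76, 1285, 19]);
translate([1062, 193, 362]) cube([76, 1285, 19]);
translate([1172, 193, 362]) cube([76, 1285, 19]);
translate([1282, 193, 362]) cube([76, 1285, 19]);
translate([1392, 193, 362]) cube([76, 1285, 19]);
translate([1502, 193, 362]) cube([76, 1285, 19]);
translate([1612, 193, 362]) cube([76, 1285, 19]);
translate([1722, 193, 362]) cube([76, 1285, 19]);
translate([1832, 193, 362]) cube([76, 1285, 19]);
translate([1942, 193, 362]) cube([76, 1285, 19]);


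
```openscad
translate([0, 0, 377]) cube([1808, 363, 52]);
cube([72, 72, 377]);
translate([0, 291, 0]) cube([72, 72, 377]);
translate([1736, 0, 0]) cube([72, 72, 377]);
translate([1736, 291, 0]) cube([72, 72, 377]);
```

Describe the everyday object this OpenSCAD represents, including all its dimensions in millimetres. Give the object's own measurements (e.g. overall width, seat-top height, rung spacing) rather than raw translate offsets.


A long wooden bench with a 1808 mm (x) × 363 mm (y) seat, 52 mm thick, its top surface 429 mm above the floor. Four 72 mm square legs at the seat corners, flush with the edges, run from z = 0 to the seat underside.


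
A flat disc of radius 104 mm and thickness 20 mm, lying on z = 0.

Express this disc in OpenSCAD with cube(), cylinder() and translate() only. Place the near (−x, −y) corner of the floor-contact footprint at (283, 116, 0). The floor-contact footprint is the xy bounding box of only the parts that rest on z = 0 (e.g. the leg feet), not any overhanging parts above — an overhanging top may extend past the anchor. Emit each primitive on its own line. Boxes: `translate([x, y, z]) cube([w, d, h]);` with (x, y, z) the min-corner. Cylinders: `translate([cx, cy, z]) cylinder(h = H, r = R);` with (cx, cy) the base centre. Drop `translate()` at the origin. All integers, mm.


translate([387, 220, 0]) cylinder(h = 20, r = 104);


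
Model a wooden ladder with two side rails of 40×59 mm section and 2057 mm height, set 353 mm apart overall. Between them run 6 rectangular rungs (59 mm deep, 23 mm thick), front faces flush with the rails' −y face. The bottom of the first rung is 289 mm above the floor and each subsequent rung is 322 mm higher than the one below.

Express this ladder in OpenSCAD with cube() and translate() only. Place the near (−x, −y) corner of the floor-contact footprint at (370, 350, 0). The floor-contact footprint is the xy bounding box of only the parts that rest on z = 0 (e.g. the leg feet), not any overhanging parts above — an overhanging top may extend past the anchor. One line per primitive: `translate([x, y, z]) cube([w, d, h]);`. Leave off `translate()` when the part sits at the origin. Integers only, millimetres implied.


// rung span = 353 - 2*40 = 273
// rung[k] z = 289 + k*322
translate([370, 350, 0]) cube([40, 59, 2057]);
translate([683, 350, 0]) cube([40, 59, 2057]);
translate([410, 350, 289]) cube([273, 59, 23]);
translate([410, 350, 611]) cube([273, 59, 23]);
translate([410, 350, 933]) cube([273, 59, 23]);
translate([410, 350, 1255]) cube([273, 59, 23]);
translate([410, 350, 1577]) cube([273, 59, 23]);
translate([410, 350, 1899]) cube([273, 59, 23]);


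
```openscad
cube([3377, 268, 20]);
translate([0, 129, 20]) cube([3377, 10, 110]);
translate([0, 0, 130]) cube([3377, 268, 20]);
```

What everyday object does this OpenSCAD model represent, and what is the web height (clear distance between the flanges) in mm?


An I-beam. The web height is 110 mm.

Two wide flanges with a thin centred web — an I-beam. Overall 150 mm minus two 20 mm flanges gives a web of 150 − 2·20 = 110 mm.


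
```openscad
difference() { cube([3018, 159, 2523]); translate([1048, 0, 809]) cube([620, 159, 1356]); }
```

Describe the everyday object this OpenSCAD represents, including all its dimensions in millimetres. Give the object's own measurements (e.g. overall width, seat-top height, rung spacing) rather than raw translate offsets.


A wall 3018 mm long (x), 159 mm thick (y), 2523 mm tall, with a rectangular window opening cut through it. The opening is 620 mm wide and 1356 mm tall; its sill is at z = 809 mm and its near (−x) edge is 1048 mm from the wall's −x end. The opening passes through the full wall thickness.


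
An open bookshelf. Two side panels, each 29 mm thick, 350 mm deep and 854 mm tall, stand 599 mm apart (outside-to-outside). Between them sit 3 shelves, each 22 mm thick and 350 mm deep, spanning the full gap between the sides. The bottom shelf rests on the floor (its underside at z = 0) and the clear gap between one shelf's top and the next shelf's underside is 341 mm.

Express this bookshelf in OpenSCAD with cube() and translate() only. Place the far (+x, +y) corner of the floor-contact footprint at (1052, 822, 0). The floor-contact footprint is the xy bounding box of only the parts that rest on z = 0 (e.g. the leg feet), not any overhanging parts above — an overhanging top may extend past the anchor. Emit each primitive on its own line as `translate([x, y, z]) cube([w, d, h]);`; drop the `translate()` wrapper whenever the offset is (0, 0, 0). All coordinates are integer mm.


translate([453, 472, 0]) cube([29, 350, 854]);
translate([1023, 472, 0]) cube([29, 350, 854]);
translate([482, 472, 0]) cube([541, 350, 22]);
translate([482, 472, 363]) cube([541, 350, 22]);
translate([482, 472, 726]) cube([541, 350, 22]);


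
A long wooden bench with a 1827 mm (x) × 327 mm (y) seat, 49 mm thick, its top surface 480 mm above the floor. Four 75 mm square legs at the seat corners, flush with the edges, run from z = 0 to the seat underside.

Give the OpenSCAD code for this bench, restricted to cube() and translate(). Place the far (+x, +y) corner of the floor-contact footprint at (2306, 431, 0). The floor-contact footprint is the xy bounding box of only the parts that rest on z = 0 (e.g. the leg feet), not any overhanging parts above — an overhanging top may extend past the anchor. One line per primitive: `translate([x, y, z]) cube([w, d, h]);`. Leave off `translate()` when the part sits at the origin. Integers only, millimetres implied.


translate([479, 104, 431]) cube([1827, 327, 49]);
translate([479, 104, 0]) cube([75, 75, 431]);
translate([479, 356, 0]) cube([75, 75, 431]);
translate([2231, 104, 0]) cube([75, 75, 431]);
translate([2231, 356, 0]) cube([75, 75, 431]);


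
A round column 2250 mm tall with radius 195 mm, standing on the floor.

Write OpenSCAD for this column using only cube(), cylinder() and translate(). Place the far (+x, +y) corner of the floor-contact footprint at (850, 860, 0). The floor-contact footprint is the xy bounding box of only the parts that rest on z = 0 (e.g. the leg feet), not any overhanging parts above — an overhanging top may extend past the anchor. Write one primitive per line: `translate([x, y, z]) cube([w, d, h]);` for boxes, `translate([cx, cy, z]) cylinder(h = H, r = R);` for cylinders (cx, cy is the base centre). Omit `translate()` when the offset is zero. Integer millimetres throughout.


translate([655, 665, 0]) cylinder(h = 2250, r = 195);


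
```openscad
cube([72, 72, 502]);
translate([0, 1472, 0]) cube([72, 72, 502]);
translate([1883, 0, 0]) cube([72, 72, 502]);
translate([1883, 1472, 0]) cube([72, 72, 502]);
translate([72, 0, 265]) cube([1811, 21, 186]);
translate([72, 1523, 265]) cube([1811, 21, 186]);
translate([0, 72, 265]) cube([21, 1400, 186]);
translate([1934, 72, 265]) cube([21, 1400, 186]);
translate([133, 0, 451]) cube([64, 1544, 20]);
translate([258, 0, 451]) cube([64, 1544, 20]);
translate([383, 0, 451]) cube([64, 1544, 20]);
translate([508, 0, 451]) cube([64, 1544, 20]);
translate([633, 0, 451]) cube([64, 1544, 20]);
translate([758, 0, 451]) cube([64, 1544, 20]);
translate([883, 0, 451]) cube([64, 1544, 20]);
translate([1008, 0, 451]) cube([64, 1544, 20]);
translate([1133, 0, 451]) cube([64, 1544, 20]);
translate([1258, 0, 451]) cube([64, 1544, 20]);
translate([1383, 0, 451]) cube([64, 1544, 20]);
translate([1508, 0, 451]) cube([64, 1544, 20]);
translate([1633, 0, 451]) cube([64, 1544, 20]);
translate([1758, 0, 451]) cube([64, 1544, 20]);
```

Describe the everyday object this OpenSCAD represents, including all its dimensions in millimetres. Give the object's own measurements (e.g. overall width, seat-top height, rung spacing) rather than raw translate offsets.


A bed frame 1955 mm long (x) by 1544 mm wide (y). Four 72×72 mm corner posts, 502 mm tall, at the corners of the footprint. Four rails of 21 mm thickness and 186 mm height run between adjacent posts with their undersides at z = 265 mm, their outer faces flush with the outside of the frame (the two x-running rails run between the posts' inner faces; the two y-running rails run between the posts' inner faces). 14 slats, each 64 mm wide (x) and 20 mm thick, lie across the top of the two x-running rails, running the full 1544 mm width of the frame in y; along x they sit between the end posts with a 61 mm gap after the −x posts and between neighbouring slats and before the +x posts.


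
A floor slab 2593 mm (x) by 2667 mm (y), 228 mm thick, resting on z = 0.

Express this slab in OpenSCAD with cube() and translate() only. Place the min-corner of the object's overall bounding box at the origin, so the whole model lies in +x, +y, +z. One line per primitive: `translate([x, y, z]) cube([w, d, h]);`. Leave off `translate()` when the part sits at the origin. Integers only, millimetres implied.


cube([2593, 2667, 228]);


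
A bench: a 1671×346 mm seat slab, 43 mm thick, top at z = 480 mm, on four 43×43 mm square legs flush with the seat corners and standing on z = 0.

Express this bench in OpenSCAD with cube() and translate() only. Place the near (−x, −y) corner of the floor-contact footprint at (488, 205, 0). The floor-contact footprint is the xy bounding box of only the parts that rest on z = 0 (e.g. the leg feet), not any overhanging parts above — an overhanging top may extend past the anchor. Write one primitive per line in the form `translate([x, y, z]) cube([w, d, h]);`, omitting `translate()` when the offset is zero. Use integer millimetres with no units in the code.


translate([488, 205, 437]) cube([1671, 346, 43]);
translate([488, 205, 0]) cube([43, 43, 437]);
translate([488, 508, 0]) cube([43, 43, 437]);
translate([2116, 205, 0]) cube([43, 43, 437]);
translate([2116, 508, 0]) cube([43, 43, 437]);


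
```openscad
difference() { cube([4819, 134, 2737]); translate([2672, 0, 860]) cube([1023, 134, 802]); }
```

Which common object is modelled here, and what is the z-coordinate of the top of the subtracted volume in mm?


A wall with a window opening. The window head height is 1662 mm.

A wall with a rectangular opening subtracted — a window. Sill at z = 860, opening 802 mm tall, so the head is at 860 + 802 = 1662 mm.


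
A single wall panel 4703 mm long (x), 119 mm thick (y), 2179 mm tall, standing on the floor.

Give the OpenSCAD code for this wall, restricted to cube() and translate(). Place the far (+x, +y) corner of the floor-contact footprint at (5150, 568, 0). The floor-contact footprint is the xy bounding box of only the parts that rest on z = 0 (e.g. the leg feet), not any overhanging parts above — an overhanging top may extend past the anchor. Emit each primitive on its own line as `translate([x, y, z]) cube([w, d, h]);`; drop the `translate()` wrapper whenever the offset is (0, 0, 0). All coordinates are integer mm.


translate([447, 449, 0]) cube([4703, 119, 2179]);


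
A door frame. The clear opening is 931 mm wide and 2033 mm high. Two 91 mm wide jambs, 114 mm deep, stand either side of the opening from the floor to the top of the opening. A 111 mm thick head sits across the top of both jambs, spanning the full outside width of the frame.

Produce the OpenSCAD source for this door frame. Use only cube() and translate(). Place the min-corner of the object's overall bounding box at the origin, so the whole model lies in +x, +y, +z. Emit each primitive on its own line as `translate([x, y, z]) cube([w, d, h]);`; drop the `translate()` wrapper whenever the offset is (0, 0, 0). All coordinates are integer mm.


cube([91, 114, 2033]);
translate([1022, 0, 0]) cube([91, 114, 2033]);
translate([0, 0, 2033]) cube([1113, 114, 111]);


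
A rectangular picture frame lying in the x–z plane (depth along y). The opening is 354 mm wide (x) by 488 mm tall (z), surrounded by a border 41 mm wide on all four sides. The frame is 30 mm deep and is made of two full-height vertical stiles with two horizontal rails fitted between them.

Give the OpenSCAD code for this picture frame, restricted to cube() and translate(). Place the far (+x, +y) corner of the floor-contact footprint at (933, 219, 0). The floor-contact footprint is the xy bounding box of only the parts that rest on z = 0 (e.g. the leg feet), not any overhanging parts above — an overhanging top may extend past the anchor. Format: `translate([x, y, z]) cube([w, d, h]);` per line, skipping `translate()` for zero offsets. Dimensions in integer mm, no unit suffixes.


translate([497, 189, 0]) cube([41, 30, 570]);
translate([892, 189, 0]) cube([41, 30, 570]);
translate([538, 189, 0]) cube([354, 30, 41]);
translate([538, 189, 529]) cube([354, 30, 41]);


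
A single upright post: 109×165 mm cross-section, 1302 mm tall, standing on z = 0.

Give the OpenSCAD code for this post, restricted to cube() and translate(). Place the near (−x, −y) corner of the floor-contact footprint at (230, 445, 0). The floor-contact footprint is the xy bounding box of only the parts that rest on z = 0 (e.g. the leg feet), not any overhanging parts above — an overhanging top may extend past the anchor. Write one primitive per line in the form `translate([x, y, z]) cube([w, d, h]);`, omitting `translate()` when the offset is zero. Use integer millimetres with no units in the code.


translate([230, 445, 0]) cube([109, 165, 1302]);


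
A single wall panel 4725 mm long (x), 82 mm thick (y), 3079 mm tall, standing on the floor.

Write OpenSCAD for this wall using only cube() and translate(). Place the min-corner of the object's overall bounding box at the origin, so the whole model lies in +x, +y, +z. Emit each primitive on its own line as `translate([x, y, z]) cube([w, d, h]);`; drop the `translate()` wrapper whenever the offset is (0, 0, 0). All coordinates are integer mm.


cube([4725, 82, 3079]);


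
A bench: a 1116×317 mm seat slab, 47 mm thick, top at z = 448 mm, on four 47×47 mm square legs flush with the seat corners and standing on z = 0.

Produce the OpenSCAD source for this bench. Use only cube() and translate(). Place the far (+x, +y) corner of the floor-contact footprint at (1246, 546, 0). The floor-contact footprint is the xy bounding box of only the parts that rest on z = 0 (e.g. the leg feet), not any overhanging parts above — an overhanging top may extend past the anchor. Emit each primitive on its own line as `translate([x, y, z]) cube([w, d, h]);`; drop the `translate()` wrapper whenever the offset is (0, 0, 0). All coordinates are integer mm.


translate([130, 229, 401]) cube([1116, 317, 47]);
translate([130, 229, 0]) cube([47, 47, 401]);
translate([130, 499, 0]) cube([47, 47, 401]);
translate([1199, 229, 0]) cube([47, 47, 401]);
translate([1199, 499, 0]) cube([47, 47, 401]);


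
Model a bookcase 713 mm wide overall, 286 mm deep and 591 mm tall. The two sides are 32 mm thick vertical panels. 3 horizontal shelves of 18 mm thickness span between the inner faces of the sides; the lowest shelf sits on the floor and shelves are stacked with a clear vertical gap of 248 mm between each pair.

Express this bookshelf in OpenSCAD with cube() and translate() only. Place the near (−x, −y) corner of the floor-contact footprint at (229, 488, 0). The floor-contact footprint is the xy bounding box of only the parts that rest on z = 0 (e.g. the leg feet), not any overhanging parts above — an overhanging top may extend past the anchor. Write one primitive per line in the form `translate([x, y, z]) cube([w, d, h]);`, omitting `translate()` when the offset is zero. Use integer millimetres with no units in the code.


translate([229, 488, 0]) cube([32, 286, 591]);
translate([910, 488, 0]) cube([32, 286, 591]);
translate([261, 488, 0]) cube([649, 286, 18]);
translate([261, 488, 266]) cube([649, 286, 18]);
translate([261, 488, 532]) cube([649, 286, 18]);


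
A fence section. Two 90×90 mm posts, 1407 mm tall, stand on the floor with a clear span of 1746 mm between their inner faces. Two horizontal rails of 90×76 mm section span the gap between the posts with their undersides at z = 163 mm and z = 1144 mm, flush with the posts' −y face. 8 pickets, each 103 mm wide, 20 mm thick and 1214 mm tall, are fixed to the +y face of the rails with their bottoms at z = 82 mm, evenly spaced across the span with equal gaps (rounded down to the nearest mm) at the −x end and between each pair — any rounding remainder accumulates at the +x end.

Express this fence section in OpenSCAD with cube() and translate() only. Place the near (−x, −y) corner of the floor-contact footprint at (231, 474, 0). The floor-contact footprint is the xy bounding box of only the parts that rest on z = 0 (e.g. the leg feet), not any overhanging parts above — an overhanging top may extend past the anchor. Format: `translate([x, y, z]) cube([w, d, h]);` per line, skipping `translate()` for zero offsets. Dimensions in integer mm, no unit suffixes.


translate([231, 474, 0]) cube([90, 90, 1407]);
translate([2067, 474, 0]) cube([90, 90, 1407]);
translate([321, 474, 163]) cube([1746, 90, 76]);
translate([321, 474, 1144]) cube([1746, 90, 76]);
translate([423, 564, 82]) cube([103, 20, 1214]);
translate([628, 564, 82]) cube([103, 20, 1214]);
translate([833, 564, 82]) cube([103, 20, 1214]);
translate([1038, 564, 82]) cube([103, 20, 1214]);
translate([1243, 564, 82]) cube([103, 20, 1214]);
translate([1448, 564, 82]) cube([103, 20, 1214]);
translate([1653, 564, 82]) cube([103, 20, 1214]);
translate([1858, 564, 82]) cube([103, 20, 1214]);


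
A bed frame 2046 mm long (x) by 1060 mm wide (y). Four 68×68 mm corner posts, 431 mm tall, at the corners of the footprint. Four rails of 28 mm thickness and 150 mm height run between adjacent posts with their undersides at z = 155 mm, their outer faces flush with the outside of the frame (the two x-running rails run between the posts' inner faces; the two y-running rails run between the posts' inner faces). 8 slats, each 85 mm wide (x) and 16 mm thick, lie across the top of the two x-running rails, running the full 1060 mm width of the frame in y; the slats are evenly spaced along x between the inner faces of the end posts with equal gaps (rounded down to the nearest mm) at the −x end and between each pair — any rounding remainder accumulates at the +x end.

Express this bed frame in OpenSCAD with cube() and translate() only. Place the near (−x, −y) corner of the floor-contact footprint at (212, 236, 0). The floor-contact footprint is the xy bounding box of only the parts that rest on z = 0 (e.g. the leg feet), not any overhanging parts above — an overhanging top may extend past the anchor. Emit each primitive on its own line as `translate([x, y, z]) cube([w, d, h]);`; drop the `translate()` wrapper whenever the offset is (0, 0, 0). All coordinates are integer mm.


translate([212, 236, 0]) cube([68, 68, 431]);
translate([212, 1228, 0]) cube([68, 68, 431]);
translate([2190, 236, 0]) cube([68, 68, 431]);
translate([2190, 1228, 0]) cube([68, 68, 431]);
translate([280, 236, 155]) cube([1910, 28, 150]);
translate([280, 1268, 155]) cube([1910, 28, 150]);
translate([212, 304, 155]) cube([28, 924, 150]);
translate([2230, 304, 155]) cube([28, 924, 150]);
translate([416, 236, 305]) cube([85, 1060, 16]);
translate([637, 236, 305]) cube([85, 1060, 16]);
translate([858, 236, 305]) cube([85, 1060, 16]);
translate([1079, 236, 305]) cube([85, 1060, 16]);
translate([1300, 236, 305]) cube([85, 1060, 16]);
translate([1521, 236, 305]) cube([85, 1060, 16]);
translate([1742, 236, 305]) cube([85, 1060, 16]);
translate([1963, 236, 305]) cube([85, 1060, 16]);
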